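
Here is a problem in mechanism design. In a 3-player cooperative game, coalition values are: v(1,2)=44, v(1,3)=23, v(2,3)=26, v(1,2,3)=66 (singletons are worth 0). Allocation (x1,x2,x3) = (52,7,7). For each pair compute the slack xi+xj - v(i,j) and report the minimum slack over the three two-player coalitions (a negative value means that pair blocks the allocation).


Step 1: Slack for coalition (1,2): x1+x2 - v12 = 59 - 44 = 15
Step 2: Slack for coalition (1,3): x1+x3 - v13 = 59 - 23 = 36
Step 3: Slack for coalition (2,3): x2+x3 - v23 = 14 - 26 = -12
Step 4: Minimum slack = min(15, 36, -12) = -12, attained by (2,3); coalition (2,3) can block (slack < 0), so the allocation is not in the core

-12


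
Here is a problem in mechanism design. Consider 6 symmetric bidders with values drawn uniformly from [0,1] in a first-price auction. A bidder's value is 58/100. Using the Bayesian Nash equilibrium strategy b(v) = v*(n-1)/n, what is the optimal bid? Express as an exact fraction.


Step 1: The symmetric BNE bidding function is b(v) = v * (n-1) / n
Step 2: Substitute v = 29/50 and n = 6
Step 3: b = 29/50 * 5/6
Step 4: b = 29/60

29/60


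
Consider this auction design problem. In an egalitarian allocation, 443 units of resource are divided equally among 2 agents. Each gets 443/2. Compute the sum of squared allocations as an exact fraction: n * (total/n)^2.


Step 1: Each agent's share = 443/2
Step 2: Square of each share = (443/2)^2 = 196249/4
Step 3: Sum of squares = 2 * 196249/4 = 196249/2

196249/2


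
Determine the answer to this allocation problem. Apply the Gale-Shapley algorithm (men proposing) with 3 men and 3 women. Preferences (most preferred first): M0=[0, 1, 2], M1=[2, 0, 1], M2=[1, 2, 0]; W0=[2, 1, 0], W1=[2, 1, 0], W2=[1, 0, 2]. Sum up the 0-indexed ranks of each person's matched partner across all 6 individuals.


Step 1: Run Gale-Shapley (men propose, women hold best offer):
  M0 proposes to W0; she accepts
  M1 proposes to W2; she accepts
  M2 proposes to W1; she accepts
Step 2: Final matching: W0-M0, W1-M2, W2-M1
Step 3: 0-indexed ranks (man's rank of his match, then woman's): 0 + 2 + 0 + 0 + 0 + 0
Step 4: Total rank sum = 2

2


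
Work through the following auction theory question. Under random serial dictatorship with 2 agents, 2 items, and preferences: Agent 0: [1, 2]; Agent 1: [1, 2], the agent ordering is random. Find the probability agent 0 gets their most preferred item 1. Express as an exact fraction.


Step 1: Agent 0 wants item 1
Step 2: There are 2 possible orderings of agents
Step 3: In 1 orderings, agent 0 gets item 1
Step 4: Probability = 1/2

1/2


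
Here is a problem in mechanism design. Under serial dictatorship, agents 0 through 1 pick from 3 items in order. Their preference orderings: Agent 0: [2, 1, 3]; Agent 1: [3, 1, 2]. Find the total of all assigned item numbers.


Step 1: Agent 0 picks item 2
Step 2: Agent 1 picks item 3
Step 3: Sum = 2 + 3 = 5

5


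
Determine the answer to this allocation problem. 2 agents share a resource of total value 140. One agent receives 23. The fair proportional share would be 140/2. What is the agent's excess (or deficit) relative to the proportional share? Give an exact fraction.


Step 1: Proportional share = 140/2 = 70
Step 2: Agent's actual allocation = 23
Step 3: Excess = 23 - 70 = -47

-47


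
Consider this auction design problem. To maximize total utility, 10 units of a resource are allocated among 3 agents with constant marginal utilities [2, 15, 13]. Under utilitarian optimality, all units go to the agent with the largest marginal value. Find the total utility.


Step 1: The marginal utilities are [2, 15, 13]
Step 2: The highest marginal utility is 15
Step 3: All 10 units go to that agent
Step 4: Total utility = 15 * 10 = 150

150


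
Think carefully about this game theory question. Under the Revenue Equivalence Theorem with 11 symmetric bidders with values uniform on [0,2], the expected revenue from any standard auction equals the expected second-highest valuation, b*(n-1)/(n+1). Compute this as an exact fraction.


Step 1: By Revenue Equivalence, expected revenue = b*(n-1)/(n+1)
Step 2: Substituting n = 11, b = 2
Step 3: Revenue = 2*(11-1)/(11+1) = 2*10/12
Step 4: Revenue = 20/12 = 5/3

5/3


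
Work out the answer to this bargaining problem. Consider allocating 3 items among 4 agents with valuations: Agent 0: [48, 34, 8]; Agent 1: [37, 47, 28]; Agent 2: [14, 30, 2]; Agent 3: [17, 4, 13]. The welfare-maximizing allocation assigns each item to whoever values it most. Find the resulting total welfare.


Step 1: For each item, find the maximum value among all agents.
Step 2: Item 0 -> Agent 0 (value 48)
Step 3: Item 1 -> Agent 1 (value 47)
Step 4: Item 2 -> Agent 1 (value 28)
Step 5: Total welfare = 48 + 47 + 28 = 123

123


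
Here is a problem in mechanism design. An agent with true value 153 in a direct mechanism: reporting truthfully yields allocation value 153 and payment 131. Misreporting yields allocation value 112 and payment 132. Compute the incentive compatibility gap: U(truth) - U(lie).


Step 1: U(truth) = value - payment = 153 - 131 = 22
Step 2: U(lie) = allocation - payment = 112 - 132 = -20
Step 3: IC gap = 22 - (-20) = 42

42


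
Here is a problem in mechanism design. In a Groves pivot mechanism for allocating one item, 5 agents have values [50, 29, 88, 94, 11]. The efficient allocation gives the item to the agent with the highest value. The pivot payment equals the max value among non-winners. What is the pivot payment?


Step 1: The efficient winner is agent 3 with value 94
Step 2: Other agents' values: [50, 29, 88, 11]
Step 3: Pivot payment = max(others) = 88
Step 4: The winner pays 88

88


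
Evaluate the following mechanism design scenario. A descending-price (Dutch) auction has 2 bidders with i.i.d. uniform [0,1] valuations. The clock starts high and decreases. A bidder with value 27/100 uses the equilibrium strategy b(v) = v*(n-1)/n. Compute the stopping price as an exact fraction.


Step 1: Dutch auctions are strategically equivalent to first-price auctions
Step 2: The equilibrium bid is b(v) = v*(n-1)/n
Step 3: b = 27/100 * 1/2
Step 4: b = 27/200

27/200


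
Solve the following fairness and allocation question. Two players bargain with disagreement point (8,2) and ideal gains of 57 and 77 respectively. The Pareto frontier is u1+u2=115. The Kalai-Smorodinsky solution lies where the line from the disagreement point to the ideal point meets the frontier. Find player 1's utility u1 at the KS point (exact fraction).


Step 1: At the KS point, (u1-d1)/r1 = (u2-d2)/r2 = t and u1+u2 = 115
Step 2: u1 = d1 + r1*t and u2 = d2 + r2*t, so (d1 + r1*t) + (d2 + r2*t) = 115
Step 3: t = (115 - 8 - 2)/(57 + 77) = 105/134
Step 4: u1 = d1 + r1*t = 8 + 57 * 105/134 = 7057/134
Step 5: (Check: u2 = d2 + r2*t = 8353/134; u1+u2 = 7057/134 + 8353/134 = 115, on the frontier.)

7057/134


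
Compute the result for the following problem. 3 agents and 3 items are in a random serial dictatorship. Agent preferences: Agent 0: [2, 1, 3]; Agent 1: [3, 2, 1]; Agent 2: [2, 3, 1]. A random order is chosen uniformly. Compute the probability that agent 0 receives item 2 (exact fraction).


Step 1: Agent 0 wants item 2
Step 2: There are 6 possible orderings of agents
Step 3: In 3 orderings, agent 0 gets item 2
Step 4: Probability = 3/6 = 1/2

1/2


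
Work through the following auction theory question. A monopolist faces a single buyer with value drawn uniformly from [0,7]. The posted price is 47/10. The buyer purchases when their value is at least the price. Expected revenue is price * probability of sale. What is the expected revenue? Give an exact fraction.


Step 1: Posted price r = 47/10, value support [0,7]
Step 2: P(v >= r) = (7 - 47/10)/7 = 23/70
Step 3: Expected revenue = r * P(v >= r) = 47/10 * 23/70
Step 4: Revenue = 1081/700

1081/700


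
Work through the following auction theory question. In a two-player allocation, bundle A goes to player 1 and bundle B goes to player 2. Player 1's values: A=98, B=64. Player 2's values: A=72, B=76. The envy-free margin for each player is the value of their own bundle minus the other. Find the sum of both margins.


Step 1: Player 1's margin = v1(A) - v1(B) = 98 - 64 = 34
Step 2: Player 2's margin = v2(B) - v2(A) = 76 - 72 = 4
Step 3: Total margin = 34 + 4 = 38

38


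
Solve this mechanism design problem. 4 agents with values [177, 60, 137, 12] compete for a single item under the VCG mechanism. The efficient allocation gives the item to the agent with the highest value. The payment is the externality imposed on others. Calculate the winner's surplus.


Step 1: The winner is the agent with the highest value: agent 0 with value 177
Step 2: Values of other agents: [60, 137, 12]
Step 3: VCG payment = max of others' values = 137
Step 4: Surplus = 177 - 137 = 40

40


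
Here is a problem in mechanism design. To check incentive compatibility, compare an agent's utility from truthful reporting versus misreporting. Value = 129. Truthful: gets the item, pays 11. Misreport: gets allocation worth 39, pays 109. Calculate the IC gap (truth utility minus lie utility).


Step 1: U(truth) = value - payment = 129 - 11 = 118
Step 2: U(lie) = allocation - payment = 39 - 109 = -70
Step 3: IC gap = 118 - (-70) = 188

188


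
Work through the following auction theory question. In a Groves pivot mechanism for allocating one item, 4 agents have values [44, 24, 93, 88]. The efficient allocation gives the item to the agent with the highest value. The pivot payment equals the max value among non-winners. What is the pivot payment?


Step 1: The efficient winner is agent 2 with value 93
Step 2: Other agents' values: [44, 24, 88]
Step 3: Pivot payment = max(others) = 88
Step 4: The winner pays 88

88


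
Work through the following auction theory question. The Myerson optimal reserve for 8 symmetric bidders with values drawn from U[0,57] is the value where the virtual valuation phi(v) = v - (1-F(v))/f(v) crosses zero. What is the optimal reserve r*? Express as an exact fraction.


Step 1: For U[0,57], F(v) = v/57 and f(v) = 1/57
Step 2: phi(v) = v - (1 - v/57)/(1/57) = v - (57 - v) = 2v - 57
Step 3: Set phi(r*) = 0: 2r* - 57 = 0
Step 4: r* = 57/2 (the number of bidders n = 8 does not enter)

57/2


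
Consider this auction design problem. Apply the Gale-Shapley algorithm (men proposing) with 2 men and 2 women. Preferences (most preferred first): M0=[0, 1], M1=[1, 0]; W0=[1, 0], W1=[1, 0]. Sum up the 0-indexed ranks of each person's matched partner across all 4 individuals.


Step 1: Run Gale-Shapley (men propose, women hold best offer):
  M0 proposes to W0; she accepts
  M1 proposes to W1; she accepts
Step 2: Final matching: W0-M0, W1-M1
Step 3: 0-indexed ranks (man's rank of his match, then woman's): 0 + 1 + 0 + 0
Step 4: Total rank sum = 1

1


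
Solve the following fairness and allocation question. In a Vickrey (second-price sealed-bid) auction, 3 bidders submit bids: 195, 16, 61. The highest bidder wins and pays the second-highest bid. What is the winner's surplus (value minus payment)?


Step 1: Sort bids in descending order: 195, 61, 16
Step 2: The winning bid is the highest: 195
Step 3: The payment equals the second-highest bid: 61
Step 4: Surplus = winner's bid - payment = 195 - 61 = 134

134


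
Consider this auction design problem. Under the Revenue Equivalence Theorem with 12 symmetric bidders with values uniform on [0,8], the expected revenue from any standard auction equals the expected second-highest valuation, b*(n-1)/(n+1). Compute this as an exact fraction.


Step 1: By Revenue Equivalence, expected revenue = b*(n-1)/(n+1)
Step 2: Substituting n = 12, b = 8
Step 3: Revenue = 8*(12-1)/(12+1) = 8*11/13
Step 4: Revenue = 88/13

88/13


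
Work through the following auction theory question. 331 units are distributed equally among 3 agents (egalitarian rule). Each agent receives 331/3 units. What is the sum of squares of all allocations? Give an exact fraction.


Step 1: Each agent's share = 331/3
Step 2: Square of each share = (331/3)^2 = 109561/9
Step 3: Sum of squares = 3 * 109561/9 = 109561/3

109561/3


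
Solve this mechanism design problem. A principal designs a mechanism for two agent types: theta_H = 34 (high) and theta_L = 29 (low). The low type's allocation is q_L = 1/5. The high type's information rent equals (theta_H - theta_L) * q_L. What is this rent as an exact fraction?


Step 1: theta_H - theta_L = 34 - 29 = 5
Step 2: Information rent = (theta_H - theta_L) * q_L
Step 3: = 5 * 1/5
Step 4: = 1

1


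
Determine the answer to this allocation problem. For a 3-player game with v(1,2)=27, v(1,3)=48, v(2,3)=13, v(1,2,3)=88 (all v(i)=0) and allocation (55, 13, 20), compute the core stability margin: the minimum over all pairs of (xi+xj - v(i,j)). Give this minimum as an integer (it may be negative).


Step 1: Slack for coalition (1,2): x1+x2 - v12 = 68 - 27 = 41
Step 2: Slack for coalition (1,3): x1+x3 - v13 = 75 - 48 = 27
Step 3: Slack for coalition (2,3): x2+x3 - v23 = 33 - 13 = 20
Step 4: Minimum slack = min(41, 27, 20) = 20, attained by (2,3); no pair can gain by deviating, so the allocation is in the core

20


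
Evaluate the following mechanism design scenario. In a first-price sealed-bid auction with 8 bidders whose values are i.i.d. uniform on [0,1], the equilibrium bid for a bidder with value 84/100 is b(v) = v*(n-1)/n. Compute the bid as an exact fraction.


Step 1: The symmetric BNE bidding function is b(v) = v * (n-1) / n
Step 2: Substitute v = 21/25 and n = 8
Step 3: b = 21/25 * 7/8
Step 4: b = 147/200

147/200


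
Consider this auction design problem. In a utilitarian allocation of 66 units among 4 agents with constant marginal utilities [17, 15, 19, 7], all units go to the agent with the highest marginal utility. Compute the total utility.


Step 1: The marginal utilities are [17, 15, 19, 7]
Step 2: The highest marginal utility is 19
Step 3: All 66 units go to that agent
Step 4: Total utility = 19 * 66 = 1254

1254


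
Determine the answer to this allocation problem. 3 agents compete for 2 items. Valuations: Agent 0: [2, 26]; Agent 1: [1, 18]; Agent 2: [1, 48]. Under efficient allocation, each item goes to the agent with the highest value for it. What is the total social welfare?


Step 1: For each item, find the maximum value among all agents.
Step 2: Item 0 -> Agent 0 (value 2)
Step 3: Item 1 -> Agent 2 (value 48)
Step 4: Total welfare = 2 + 48 = 50

50


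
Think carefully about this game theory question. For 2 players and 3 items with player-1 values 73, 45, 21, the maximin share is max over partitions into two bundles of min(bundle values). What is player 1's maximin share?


Step 1: Item values = 73, 45, 21
Step 2: Enumerate all 2-bundle partitions and take the smaller bundle:
  Partition 1: {73} vs {45,21} -> bundles 73, 66; min = 66
  Partition 2: {45} vs {73,21} -> bundles 45, 94; min = 45
  Partition 3: {21} vs {73,45} -> bundles 21, 118; min = 21
Step 3: MMS = max(66, 45, 21) = 66

66


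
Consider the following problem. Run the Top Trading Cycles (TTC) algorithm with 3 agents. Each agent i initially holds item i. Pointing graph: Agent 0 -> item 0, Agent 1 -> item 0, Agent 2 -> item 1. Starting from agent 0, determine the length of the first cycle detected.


Step 1: Trace the pointer graph from agent 0: 0 -> 0
Step 2: A cycle is detected when we revisit agent 0
Step 3: The cycle is: 0 -> 0
Step 4: Cycle length = 1

1


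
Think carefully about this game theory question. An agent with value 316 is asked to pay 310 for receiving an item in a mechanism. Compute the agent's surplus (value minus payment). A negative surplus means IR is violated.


Step 1: Surplus = value - payment = 316 - 310 = 6
Step 2: IR is satisfied (surplus >= 0)

6


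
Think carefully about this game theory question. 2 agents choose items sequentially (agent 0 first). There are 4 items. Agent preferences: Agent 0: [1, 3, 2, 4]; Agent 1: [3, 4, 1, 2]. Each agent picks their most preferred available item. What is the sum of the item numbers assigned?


Step 1: Agent 0 picks item 1
Step 2: Agent 1 picks item 3
Step 3: Sum = 1 + 3 = 4

4


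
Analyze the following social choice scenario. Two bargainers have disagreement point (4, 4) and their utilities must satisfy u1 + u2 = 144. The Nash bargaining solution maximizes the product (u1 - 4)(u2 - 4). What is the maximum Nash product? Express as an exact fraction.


Step 1: The Nash solution splits surplus symmetrically above the disagreement point
Step 2: u1 = (total + d1 - d2)/2 = (144 + 4 - 4)/2 = 72
Step 3: u2 = (total - d1 + d2)/2 = (144 - 4 + 4)/2 = 72
Step 4: Nash product = (72 - 4) * (72 - 4)
Step 5: = 68 * 68 = 4624

4624


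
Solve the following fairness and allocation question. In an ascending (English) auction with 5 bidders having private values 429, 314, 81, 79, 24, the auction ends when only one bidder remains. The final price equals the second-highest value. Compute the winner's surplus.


Step 1: Identify the highest value: 429
Step 2: Identify the second-highest value: 314
Step 3: The final price = second-highest value = 314
Step 4: Surplus = 429 - 314 = 115

115


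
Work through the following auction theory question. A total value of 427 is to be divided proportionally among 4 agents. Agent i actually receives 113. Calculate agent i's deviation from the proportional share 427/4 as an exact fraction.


Step 1: Proportional share = 427/4
Step 2: Agent's actual allocation = 113
Step 3: Excess = 113 - 427/4 = 25/4

25/4


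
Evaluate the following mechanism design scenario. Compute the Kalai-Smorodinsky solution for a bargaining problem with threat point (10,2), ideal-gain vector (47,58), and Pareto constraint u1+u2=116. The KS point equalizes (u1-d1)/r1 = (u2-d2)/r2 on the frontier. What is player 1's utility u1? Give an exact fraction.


Step 1: At the KS point, (u1-d1)/r1 = (u2-d2)/r2 = t and u1+u2 = 116
Step 2: u1 = d1 + r1*t and u2 = d2 + r2*t, so (d1 + r1*t) + (d2 + r2*t) = 116
Step 3: t = (116 - 10 - 2)/(47 + 58) = 104/105
Step 4: u1 = d1 + r1*t = 10 + 47 * 104/105 = 5938/105
Step 5: (Check: u2 = d2 + r2*t = 6242/105; u1+u2 = 5938/105 + 6242/105 = 116, on the frontier.)

5938/105


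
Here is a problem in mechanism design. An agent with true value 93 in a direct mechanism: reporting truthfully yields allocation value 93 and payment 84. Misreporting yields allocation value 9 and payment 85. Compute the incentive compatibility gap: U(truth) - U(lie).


Step 1: U(truth) = value - payment = 93 - 84 = 9
Step 2: U(lie) = allocation - payment = 9 - 85 = -76
Step 3: IC gap = 9 - (-76) = 85

85


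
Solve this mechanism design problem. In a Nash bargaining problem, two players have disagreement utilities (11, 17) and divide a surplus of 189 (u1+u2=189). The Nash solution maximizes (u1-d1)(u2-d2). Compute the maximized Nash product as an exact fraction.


Step 1: The Nash solution splits surplus symmetrically above the disagreement point
Step 2: u1 = (total + d1 - d2)/2 = (189 + 11 - 17)/2 = 183/2
Step 3: u2 = (total - d1 + d2)/2 = (189 - 11 + 17)/2 = 195/2
Step 4: Nash product = (183/2 - 11) * (195/2 - 17)
Step 5: = 161/2 * 161/2 = 25921/4

25921/4


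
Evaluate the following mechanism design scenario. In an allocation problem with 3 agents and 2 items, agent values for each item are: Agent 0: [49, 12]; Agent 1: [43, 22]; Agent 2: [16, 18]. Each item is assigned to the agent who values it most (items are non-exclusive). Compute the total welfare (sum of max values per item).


Step 1: For each item, find the maximum value among all agents.
Step 2: Item 0 -> Agent 0 (value 49)
Step 3: Item 1 -> Agent 1 (value 22)
Step 4: Total welfare = 49 + 22 = 71

71


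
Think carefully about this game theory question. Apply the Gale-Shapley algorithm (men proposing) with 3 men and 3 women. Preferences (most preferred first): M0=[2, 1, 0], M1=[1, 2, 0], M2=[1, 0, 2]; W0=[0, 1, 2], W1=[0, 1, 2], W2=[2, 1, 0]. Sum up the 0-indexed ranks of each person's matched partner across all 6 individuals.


Step 1: Run Gale-Shapley (men propose, women hold best offer):
  M0 proposes to W2; she accepts
  M1 proposes to W1; she accepts
  M2 proposes to W1; rejected
  M2 proposes to W0; she accepts
Step 2: Final matching: W0-M2, W1-M1, W2-M0
Step 3: 0-indexed ranks (man's rank of his match, then woman's): 1 + 2 + 0 + 1 + 0 + 2
Step 4: Total rank sum = 6

6


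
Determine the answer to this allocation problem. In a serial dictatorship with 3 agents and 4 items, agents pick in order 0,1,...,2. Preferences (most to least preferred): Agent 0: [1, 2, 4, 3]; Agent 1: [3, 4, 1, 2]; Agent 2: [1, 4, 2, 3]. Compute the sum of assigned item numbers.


Step 1: Agent 0 picks item 1
Step 2: Agent 1 picks item 3
Step 3: Agent 2 picks item 4
Step 4: Sum = 1 + 3 + 4 = 8

8


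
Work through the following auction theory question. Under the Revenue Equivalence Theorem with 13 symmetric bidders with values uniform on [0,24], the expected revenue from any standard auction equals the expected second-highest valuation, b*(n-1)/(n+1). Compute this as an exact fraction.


Step 1: By Revenue Equivalence, expected revenue = b*(n-1)/(n+1)
Step 2: Substituting n = 13, b = 24
Step 3: Revenue = 24*(13-1)/(13+1) = 24*12/14
Step 4: Revenue = 288/14 = 144/7

144/7


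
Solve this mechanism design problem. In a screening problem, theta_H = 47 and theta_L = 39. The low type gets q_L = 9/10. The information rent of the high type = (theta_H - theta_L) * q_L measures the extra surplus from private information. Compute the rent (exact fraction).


Step 1: theta_H - theta_L = 47 - 39 = 8
Step 2: Information rent = (theta_H - theta_L) * q_L
Step 3: = 8 * 9/10
Step 4: = 36/5

36/5


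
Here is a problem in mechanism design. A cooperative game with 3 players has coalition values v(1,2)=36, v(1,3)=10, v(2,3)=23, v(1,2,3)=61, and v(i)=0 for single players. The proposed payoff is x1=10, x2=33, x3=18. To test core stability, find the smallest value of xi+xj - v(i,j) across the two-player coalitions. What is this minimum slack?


Step 1: Slack for coalition (1,2): x1+x2 - v12 = 43 - 36 = 7
Step 2: Slack for coalition (1,3): x1+x3 - v13 = 28 - 10 = 18
Step 3: Slack for coalition (2,3): x2+x3 - v23 = 51 - 23 = 28
Step 4: Minimum slack = min(7, 18, 28) = 7, attained by (1,2); no pair can gain by deviating, so the allocation is in the core

7


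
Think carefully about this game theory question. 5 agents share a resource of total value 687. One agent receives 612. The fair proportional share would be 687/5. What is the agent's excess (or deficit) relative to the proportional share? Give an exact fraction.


Step 1: Proportional share = 687/5
Step 2: Agent's actual allocation = 612
Step 3: Excess = 612 - 687/5 = 2373/5

2373/5


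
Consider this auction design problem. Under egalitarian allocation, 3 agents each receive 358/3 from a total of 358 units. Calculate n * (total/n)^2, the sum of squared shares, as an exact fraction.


Step 1: Each agent's share = 358/3
Step 2: Square of each share = (358/3)^2 = 128164/9
Step 3: Sum of squares = 3 * 128164/9 = 128164/3

128164/3


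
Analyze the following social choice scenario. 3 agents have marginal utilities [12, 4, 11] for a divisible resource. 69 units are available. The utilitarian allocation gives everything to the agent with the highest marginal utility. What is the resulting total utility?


Step 1: The marginal utilities are [12, 4, 11]
Step 2: The highest marginal utility is 12
Step 3: All 69 units go to that agent
Step 4: Total utility = 12 * 69 = 828

828


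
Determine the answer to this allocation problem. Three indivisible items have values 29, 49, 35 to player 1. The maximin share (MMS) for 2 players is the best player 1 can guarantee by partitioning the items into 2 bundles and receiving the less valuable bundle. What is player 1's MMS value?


Step 1: Item values = 29, 49, 35
Step 2: Enumerate all 2-bundle partitions and take the smaller bundle:
  Partition 1: {29} vs {49,35} -> bundles 29, 84; min = 29
  Partition 2: {49} vs {29,35} -> bundles 49, 64; min = 49
  Partition 3: {35} vs {29,49} -> bundles 35, 78; min = 35
Step 3: MMS = max(29, 49, 35) = 49

49


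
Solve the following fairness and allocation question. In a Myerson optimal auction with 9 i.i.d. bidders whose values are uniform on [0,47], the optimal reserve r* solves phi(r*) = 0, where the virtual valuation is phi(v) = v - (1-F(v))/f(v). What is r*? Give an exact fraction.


Step 1: For U[0,47], F(v) = v/47 and f(v) = 1/47
Step 2: phi(v) = v - (1 - v/47)/(1/47) = v - (47 - v) = 2v - 47
Step 3: Set phi(r*) = 0: 2r* - 47 = 0
Step 4: r* = 47/2 (the number of bidders n = 9 does not enter)

47/2


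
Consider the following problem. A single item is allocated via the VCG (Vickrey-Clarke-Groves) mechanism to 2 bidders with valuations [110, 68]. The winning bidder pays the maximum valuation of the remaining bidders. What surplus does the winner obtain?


Step 1: The winner is the agent with the highest value: agent 0 with value 110
Step 2: Values of other agents: [68]
Step 3: VCG payment = max of others' values = 68
Step 4: Surplus = 110 - 68 = 42

42


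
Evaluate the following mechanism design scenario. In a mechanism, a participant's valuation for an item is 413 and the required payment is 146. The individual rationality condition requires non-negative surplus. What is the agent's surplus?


Step 1: Surplus = value - payment = 413 - 146 = 267
Step 2: IR is satisfied (surplus >= 0)

267


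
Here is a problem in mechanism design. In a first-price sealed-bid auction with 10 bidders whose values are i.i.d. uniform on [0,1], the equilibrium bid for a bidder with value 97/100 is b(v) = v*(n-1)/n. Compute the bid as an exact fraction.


Step 1: The symmetric BNE bidding function is b(v) = v * (n-1) / n
Step 2: Substitute v = 97/100 and n = 10
Step 3: b = 97/100 * 9/10
Step 4: b = 873/1000

873/1000


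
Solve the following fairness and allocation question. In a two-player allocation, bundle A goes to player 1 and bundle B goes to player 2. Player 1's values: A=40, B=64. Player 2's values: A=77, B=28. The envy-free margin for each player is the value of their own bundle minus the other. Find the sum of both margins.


Step 1: Player 1's margin = v1(A) - v1(B) = 40 - 64 = -24
Step 2: Player 2's margin = v2(B) - v2(A) = 28 - 77 = -49
Step 3: Total margin = -24 + -49 = -73

-73


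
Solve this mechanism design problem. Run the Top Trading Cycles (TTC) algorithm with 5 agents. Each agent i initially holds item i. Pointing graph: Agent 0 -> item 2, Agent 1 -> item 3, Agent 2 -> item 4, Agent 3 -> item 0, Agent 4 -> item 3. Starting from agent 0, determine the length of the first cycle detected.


Step 1: Trace the pointer graph from agent 0: 0 -> 2 -> 4 -> 3 -> 0
Step 2: A cycle is detected when we revisit agent 0
Step 3: The cycle is: 0 -> 2 -> 4 -> 3 -> 0
Step 4: Cycle length = 4

4


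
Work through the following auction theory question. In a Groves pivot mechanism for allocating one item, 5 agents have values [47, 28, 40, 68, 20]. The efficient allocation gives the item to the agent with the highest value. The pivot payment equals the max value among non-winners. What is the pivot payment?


Step 1: The efficient winner is agent 3 with value 68
Step 2: Other agents' values: [47, 28, 40, 20]
Step 3: Pivot payment = max(others) = 47
Step 4: The winner pays 47

47


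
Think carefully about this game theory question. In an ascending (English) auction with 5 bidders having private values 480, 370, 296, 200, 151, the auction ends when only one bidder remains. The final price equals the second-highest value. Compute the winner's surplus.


Step 1: Identify the highest value: 480
Step 2: Identify the second-highest value: 370
Step 3: The final price = second-highest value = 370
Step 4: Surplus = 480 - 370 = 110

110


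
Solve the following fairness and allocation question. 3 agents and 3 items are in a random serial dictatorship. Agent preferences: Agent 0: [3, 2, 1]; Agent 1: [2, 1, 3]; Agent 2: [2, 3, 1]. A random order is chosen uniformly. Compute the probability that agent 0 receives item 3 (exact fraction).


Step 1: Agent 0 wants item 3
Step 2: There are 6 possible orderings of agents
Step 3: In 5 orderings, agent 0 gets item 3
Step 4: Probability = 5/6

5/6


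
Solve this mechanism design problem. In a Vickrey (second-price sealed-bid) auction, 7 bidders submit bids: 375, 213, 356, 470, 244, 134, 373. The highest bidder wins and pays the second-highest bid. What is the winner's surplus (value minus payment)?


Step 1: Sort bids in descending order: 470, 375, 373, 356, 244, 213, 134
Step 2: The winning bid is the highest: 470
Step 3: The payment equals the second-highest bid: 375
Step 4: Surplus = winner's bid - payment = 470 - 375 = 95

95


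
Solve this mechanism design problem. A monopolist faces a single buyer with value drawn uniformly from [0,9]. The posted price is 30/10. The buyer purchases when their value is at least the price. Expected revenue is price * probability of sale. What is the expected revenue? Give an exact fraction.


Step 1: Posted price r = 3, value support [0,9]
Step 2: P(v >= r) = (9 - 3)/9 = 2/3
Step 3: Expected revenue = r * P(v >= r) = 3 * 2/3
Step 4: Revenue = 2

2


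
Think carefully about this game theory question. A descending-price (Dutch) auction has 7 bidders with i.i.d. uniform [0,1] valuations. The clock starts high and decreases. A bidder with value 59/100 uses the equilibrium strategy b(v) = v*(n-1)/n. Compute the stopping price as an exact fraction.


Step 1: Dutch auctions are strategically equivalent to first-price auctions
Step 2: The equilibrium bid is b(v) = v*(n-1)/n
Step 3: b = 59/100 * 6/7
Step 4: b = 177/350

177/350


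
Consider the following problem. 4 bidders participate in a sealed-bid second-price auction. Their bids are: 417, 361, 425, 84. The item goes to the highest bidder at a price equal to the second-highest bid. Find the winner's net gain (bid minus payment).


Step 1: Sort bids in descending order: 425, 417, 361, 84
Step 2: The winning bid is the highest: 425
Step 3: The payment equals the second-highest bid: 417
Step 4: Surplus = winner's bid - payment = 425 - 417 = 8

8


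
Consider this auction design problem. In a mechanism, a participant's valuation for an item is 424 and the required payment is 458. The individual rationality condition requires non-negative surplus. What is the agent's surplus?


Step 1: Surplus = value - payment = 424 - 458 = -34
Step 2: IR is violated (surplus < 0)

-34


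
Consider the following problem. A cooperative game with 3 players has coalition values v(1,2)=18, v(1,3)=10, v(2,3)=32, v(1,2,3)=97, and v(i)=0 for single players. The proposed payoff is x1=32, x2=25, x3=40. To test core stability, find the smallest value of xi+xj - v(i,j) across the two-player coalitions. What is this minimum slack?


Step 1: Slack for coalition (1,2): x1+x2 - v12 = 57 - 18 = 39
Step 2: Slack for coalition (1,3): x1+x3 - v13 = 72 - 10 = 62
Step 3: Slack for coalition (2,3): x2+x3 - v23 = 65 - 32 = 33
Step 4: Minimum slack = min(39, 62, 33) = 33, attained by (2,3); no pair can gain by deviating, so the allocation is in the core

33


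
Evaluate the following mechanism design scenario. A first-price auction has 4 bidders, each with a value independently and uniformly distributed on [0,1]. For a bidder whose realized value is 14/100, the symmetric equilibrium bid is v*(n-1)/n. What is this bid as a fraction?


Step 1: The symmetric BNE bidding function is b(v) = v * (n-1) / n
Step 2: Substitute v = 7/50 and n = 4
Step 3: b = 7/50 * 3/4
Step 4: b = 21/200

21/200


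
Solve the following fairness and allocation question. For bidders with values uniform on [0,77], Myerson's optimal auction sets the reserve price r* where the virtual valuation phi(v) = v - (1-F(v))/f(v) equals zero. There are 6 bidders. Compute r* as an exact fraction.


Step 1: For U[0,77], F(v) = v/77 and f(v) = 1/77
Step 2: phi(v) = v - (1 - v/77)/(1/77) = v - (77 - v) = 2v - 77
Step 3: Set phi(r*) = 0: 2r* - 77 = 0
Step 4: r* = 77/2 (the number of bidders n = 6 does not enter)

77/2


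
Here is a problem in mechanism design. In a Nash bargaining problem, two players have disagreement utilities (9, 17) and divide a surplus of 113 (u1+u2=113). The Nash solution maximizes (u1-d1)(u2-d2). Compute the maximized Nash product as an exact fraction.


Step 1: The Nash solution splits surplus symmetrically above the disagreement point
Step 2: u1 = (total + d1 - d2)/2 = (113 + 9 - 17)/2 = 105/2
Step 3: u2 = (total - d1 + d2)/2 = (113 - 9 + 17)/2 = 121/2
Step 4: Nash product = (105/2 - 9) * (121/2 - 17)
Step 5: = 87/2 * 87/2 = 7569/4

7569/4


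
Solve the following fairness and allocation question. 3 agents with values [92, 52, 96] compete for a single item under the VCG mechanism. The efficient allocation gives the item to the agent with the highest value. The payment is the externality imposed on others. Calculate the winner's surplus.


Step 1: The winner is the agent with the highest value: agent 2 with value 96
Step 2: Values of other agents: [92, 52]
Step 3: VCG payment = max of others' values = 92
Step 4: Surplus = 96 - 92 = 4

4


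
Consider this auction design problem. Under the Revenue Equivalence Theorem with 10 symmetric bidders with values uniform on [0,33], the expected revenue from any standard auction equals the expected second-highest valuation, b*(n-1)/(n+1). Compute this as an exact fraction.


Step 1: By Revenue Equivalence, expected revenue = b*(n-1)/(n+1)
Step 2: Substituting n = 10, b = 33
Step 3: Revenue = 33*(10-1)/(10+1) = 33*9/11
Step 4: Revenue = 297/11 = 27

27


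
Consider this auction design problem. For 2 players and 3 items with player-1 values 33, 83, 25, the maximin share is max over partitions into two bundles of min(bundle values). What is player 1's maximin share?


Step 1: Item values = 33, 83, 25
Step 2: Enumerate all 2-bundle partitions and take the smaller bundle:
  Partition 1: {33} vs {83,25} -> bundles 33, 108; min = 33
  Partition 2: {83} vs {33,25} -> bundles 83, 58; min = 58
  Partition 3: {25} vs {33,83} -> bundles 25, 116; min = 25
Step 3: MMS = max(33, 58, 25) = 58

58


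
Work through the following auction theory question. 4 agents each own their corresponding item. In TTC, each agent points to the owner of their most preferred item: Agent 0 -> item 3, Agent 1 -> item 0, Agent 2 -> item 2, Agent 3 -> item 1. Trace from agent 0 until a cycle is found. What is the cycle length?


Step 1: Trace the pointer graph from agent 0: 0 -> 3 -> 1 -> 0
Step 2: A cycle is detected when we revisit agent 0
Step 3: The cycle is: 0 -> 3 -> 1 -> 0
Step 4: Cycle length = 3

3


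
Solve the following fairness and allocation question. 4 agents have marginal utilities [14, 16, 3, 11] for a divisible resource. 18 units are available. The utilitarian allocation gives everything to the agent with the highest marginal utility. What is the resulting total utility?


Step 1: The marginal utilities are [14, 16, 3, 11]
Step 2: The highest marginal utility is 16
Step 3: All 18 units go to that agent
Step 4: Total utility = 16 * 18 = 288

288


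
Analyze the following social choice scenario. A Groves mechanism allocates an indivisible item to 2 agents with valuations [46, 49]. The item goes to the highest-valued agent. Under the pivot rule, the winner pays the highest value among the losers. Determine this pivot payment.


Step 1: The efficient winner is agent 1 with value 49
Step 2: Other agents' values: [46]
Step 3: Pivot payment = max(others) = 46
Step 4: The winner pays 46

46


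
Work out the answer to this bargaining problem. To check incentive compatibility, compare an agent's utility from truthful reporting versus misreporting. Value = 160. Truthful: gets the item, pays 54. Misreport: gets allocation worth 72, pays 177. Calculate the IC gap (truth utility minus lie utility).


Step 1: U(truth) = value - payment = 160 - 54 = 106
Step 2: U(lie) = allocation - payment = 72 - 177 = -105
Step 3: IC gap = 106 - (-105) = 211

211


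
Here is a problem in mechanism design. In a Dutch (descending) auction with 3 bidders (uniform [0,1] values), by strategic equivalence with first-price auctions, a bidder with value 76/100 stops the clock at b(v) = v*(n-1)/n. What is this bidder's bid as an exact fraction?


Step 1: Dutch auctions are strategically equivalent to first-price auctions
Step 2: The equilibrium bid is b(v) = v*(n-1)/n
Step 3: b = 19/25 * 2/3
Step 4: b = 38/75

38/75


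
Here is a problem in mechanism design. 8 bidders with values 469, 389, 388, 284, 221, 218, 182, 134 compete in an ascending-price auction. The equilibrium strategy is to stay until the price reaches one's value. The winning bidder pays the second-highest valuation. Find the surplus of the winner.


Step 1: Identify the highest value: 469
Step 2: Identify the second-highest value: 389
Step 3: The final price = second-highest value = 389
Step 4: Surplus = 469 - 389 = 80

80


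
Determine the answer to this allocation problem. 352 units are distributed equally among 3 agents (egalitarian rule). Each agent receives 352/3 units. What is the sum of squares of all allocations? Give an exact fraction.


Step 1: Each agent's share = 352/3
Step 2: Square of each share = (352/3)^2 = 123904/9
Step 3: Sum of squares = 3 * 123904/9 = 123904/3

123904/3


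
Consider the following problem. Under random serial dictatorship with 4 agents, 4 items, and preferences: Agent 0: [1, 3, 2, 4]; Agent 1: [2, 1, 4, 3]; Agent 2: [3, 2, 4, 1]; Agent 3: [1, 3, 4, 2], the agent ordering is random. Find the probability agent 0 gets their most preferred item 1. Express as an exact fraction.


Step 1: Agent 0 wants item 1
Step 2: There are 24 possible orderings of agents
Step 3: In 12 orderings, agent 0 gets item 1
Step 4: Probability = 12/24 = 1/2

1/2


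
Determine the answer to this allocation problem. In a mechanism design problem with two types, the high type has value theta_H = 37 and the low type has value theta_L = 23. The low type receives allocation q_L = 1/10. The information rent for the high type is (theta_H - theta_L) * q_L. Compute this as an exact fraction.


Step 1: theta_H - theta_L = 37 - 23 = 14
Step 2: Information rent = (theta_H - theta_L) * q_L
Step 3: = 14 * 1/10
Step 4: = 7/5

7/5


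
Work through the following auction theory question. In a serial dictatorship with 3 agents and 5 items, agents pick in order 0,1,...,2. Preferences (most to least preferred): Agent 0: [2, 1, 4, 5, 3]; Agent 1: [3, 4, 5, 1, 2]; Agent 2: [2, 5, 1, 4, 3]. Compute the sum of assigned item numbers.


Step 1: Agent 0 picks item 2
Step 2: Agent 1 picks item 3
Step 3: Agent 2 picks item 5
Step 4: Sum = 2 + 3 + 5 = 10

10


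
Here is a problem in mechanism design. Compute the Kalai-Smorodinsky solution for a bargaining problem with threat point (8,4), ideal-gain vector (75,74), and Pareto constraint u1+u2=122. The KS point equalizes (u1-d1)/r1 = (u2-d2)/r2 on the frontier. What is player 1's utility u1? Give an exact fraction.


Step 1: At the KS point, (u1-d1)/r1 = (u2-d2)/r2 = t and u1+u2 = 122
Step 2: u1 = d1 + r1*t and u2 = d2 + r2*t, so (d1 + r1*t) + (d2 + r2*t) = 122
Step 3: t = (122 - 8 - 4)/(75 + 74) = 110/149
Step 4: u1 = d1 + r1*t = 8 + 75 * 110/149 = 9442/149
Step 5: (Check: u2 = d2 + r2*t = 8736/149; u1+u2 = 9442/149 + 8736/149 = 122, on the frontier.)

9442/149


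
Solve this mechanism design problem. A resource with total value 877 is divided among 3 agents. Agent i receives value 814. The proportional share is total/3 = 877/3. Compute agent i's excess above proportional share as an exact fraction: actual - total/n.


Step 1: Proportional share = 877/3
Step 2: Agent's actual allocation = 814
Step 3: Excess = 814 - 877/3 = 1565/3

1565/3


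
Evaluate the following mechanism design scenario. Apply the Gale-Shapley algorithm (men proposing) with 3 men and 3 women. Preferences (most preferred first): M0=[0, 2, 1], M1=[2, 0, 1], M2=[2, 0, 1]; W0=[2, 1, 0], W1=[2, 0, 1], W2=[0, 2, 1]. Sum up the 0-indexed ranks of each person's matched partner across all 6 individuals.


Step 1: Run Gale-Shapley (men propose, women hold best offer):
  M0 proposes to W0; she accepts
  M1 proposes to W2; she accepts
  M2 proposes to W2; she switches from M1
  M1 proposes to W0; she switches from M0
  M0 proposes to W2; she switches from M2
  M2 proposes to W0; she switches from M1
  M1 proposes to W1; she accepts
Step 2: Final matching: W0-M2, W1-M1, W2-M0
Step 3: 0-indexed ranks (man's rank of his match, then woman's): 1 + 0 + 2 + 2 + 1 + 0
Step 4: Total rank sum = 6

6
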